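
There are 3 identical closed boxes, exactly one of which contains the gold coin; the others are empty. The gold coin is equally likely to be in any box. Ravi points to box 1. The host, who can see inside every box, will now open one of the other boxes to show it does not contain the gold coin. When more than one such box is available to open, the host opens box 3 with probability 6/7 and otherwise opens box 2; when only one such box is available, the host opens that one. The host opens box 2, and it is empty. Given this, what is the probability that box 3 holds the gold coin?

7/8

Consider each possible location of the gold coin in turn.
If it is in box 1 (prior 1/3): box 3 is available but not opened, probability 1/7; weight (1/3)·(1/7) = 1/21.
If it is in box 2 (prior 1/3): the host opened box 2, so this case is ruled out; weight (1/3)·0 = 0.
If it is in box 3 (prior 1/3): only box 2 is available, probability 1; weight (1/3)·1 = 1/3.
The weights sum to 8/21.
So P(the gold coin in box 3 | the host opened box 2) = (1/3) / (8/21) = 7/8.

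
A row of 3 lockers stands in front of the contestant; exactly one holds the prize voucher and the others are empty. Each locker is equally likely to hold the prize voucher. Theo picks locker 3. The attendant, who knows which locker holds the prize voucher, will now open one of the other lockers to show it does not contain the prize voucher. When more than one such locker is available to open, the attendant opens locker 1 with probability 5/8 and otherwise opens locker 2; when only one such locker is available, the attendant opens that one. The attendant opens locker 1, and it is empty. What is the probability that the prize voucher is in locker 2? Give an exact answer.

8/13

Consider each possible location of the prize voucher in turn.
If it is in locker 1 (prior 1/3): the attendant opened locker 1, so this case is ruled out; weight (1/3)·0 = 0.
If it is in locker 2 (prior 1/3): only locker 1 is available, probability 1; weight (1/3)·1 = 1/3.
If it is in locker 3 (prior 1/3): locker 1 is available, opened with probability 5/8; weight (1/3)·(5/8) = 5/24.
The weights sum to 13/24.
So P(the prize voucher in locker 2 | the attendant opened locker 1) = (1/3) / (13/24) = 8/13.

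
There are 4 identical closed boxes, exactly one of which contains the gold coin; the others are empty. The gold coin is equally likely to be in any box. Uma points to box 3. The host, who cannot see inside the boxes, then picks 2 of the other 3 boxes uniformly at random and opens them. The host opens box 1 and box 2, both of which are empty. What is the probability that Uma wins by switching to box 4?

Condition on the true location of the gold coin.
If it is in either of boxes 1 and 2 (prior 1/4 each): that box was opened and seen not to hold the prize — ruled out; weight (1/4)·0 = 0 each.
If it is in either of boxes 3 and 4 (prior 1/4 each): the host picks exactly this set with probability 1/3 regardless, and none is the prize; weight (1/4)·(1/3) = 1/12 each.
The weights sum to 1/6.
So P(the gold coin in box 4 | the host opened box 1 and box 2) = (1/12) / (1/6) = 1/2.

1/2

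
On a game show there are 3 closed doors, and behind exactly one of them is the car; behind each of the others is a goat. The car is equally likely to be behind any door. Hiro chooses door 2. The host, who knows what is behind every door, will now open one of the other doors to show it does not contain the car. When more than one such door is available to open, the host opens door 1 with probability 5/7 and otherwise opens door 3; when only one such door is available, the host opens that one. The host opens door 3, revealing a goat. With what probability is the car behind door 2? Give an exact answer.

2/9

Consider each possible location of the car in turn.
If it is behind door 1 (prior 1/3): only door 3 is available, probability 1; weight (1/3)·1 = 1/3.
If it is behind door 2 (prior 1/3): door 1 is available but not opened, probability 2/7; weight (1/3)·(2/7) = 2/21.
If it is behind door 3 (prior 1/3): the host opened door 3, so this case is ruled out; weight (1/3)·0 = 0.
The weights sum to 3/7.
So P(the car behind door 2 | the host opened door 3) = (2/21) / (3/7) = 2/9.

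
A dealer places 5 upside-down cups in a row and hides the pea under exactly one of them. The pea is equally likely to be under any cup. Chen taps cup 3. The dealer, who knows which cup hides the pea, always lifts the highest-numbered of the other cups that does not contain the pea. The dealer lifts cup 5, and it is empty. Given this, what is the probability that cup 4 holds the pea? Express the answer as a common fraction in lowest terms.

1/4

Condition on the true location of the pea.
If it is under any of cups 1, 2, 3, and 4 (prior 1/5 each): cup 5 is the highest-numbered option available, probability 1; weight (1/5)·1 = 1/5 each.
If it is under cup 5 (prior 1/5): the dealer opened cup 5, so this case is ruled out; weight (1/5)·0 = 0.
The weights sum to 4/5.
So P(the pea under cup 4 | the dealer opened cup 5) = (1/5) / (4/5) = 1/4.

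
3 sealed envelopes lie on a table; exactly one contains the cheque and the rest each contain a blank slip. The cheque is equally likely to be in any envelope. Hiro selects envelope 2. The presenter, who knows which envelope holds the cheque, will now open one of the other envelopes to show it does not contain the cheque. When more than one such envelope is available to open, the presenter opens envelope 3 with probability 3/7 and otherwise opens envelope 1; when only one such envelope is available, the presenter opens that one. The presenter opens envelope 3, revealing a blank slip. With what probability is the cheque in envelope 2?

Consider each possible location of the cheque in turn.
If it is in envelope 1 (prior 1/3): only envelope 3 is available, probability 1; weight (1/3)·1 = 1/3.
If it is in envelope 2 (prior 1/3): envelope 3 is available, opened with probability 3/7; weight (1/3)·(3/7) = 1/7.
If it is in envelope 3 (prior 1/3): the presenter opened envelope 3, so this case is ruled out; weight (1/3)·0 = 0.
The weights sum to 10/21.
So P(the cheque in envelope 2 | the presenter opened envelope 3) = (1/7) / (10/21) = 3/10.

3/10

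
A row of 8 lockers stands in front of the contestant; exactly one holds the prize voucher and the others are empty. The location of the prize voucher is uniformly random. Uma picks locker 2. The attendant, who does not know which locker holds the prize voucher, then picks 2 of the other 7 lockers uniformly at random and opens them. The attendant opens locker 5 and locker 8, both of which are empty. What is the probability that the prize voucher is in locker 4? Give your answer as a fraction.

Because the attendant chose which lockers to open without knowing where the prize voucher is, the choice is independent of the prize location. Learning that none of the 2 opened lockers holds the prize voucher simply rules out those 2 locations and leaves the remaining 6 lockers still equally likely by symmetry.
So P(the prize voucher in locker 4) = 1/6.

1/6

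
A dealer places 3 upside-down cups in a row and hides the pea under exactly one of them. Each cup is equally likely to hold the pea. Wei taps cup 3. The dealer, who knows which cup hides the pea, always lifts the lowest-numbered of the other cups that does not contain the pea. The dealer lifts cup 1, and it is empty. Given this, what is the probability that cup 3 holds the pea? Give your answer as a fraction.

Apply Bayes' rule, conditioning on where the pea actually is.
If it is under cup 1 (prior 1/3): the dealer opened cup 1, so this case is ruled out; weight (1/3)·0 = 0.
If it is under either of cups 2 and 3 (prior 1/3 each): cup 1 is the lowest-numbered option available, probability 1; weight (1/3)·1 = 1/3 each.
The weights sum to 2/3.
So P(the pea under cup 3 | the dealer opened cup 1) = (1/3) / (2/3) = 1/2.

1/2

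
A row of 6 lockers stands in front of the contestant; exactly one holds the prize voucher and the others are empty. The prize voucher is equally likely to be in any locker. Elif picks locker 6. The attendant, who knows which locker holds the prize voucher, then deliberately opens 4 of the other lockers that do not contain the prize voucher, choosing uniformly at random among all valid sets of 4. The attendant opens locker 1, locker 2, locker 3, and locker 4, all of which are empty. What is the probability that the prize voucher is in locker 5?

5/6

Consider each possible location of the prize voucher in turn.
If it is in any of lockers 1, 2, 3, and 4 (prior 1/6 each): that locker was opened and seen not to hold the prize — ruled out; weight (1/6)·0 = 0 each.
If it is in locker 5 (prior 1/6): the attendant has no choice, probability 1; weight (1/6)·1 = 1/6.
If it is in locker 6 (prior 1/6): the attendant has 5 equally likely choices, so probability 1/5; weight (1/6)·(1/5) = 1/30.
The weights sum to 1/5.
So P(the prize voucher in locker 5 | the attendant opened locker 1, locker 2, locker 3, and locker 4) = (1/6) / (1/5) = 5/6.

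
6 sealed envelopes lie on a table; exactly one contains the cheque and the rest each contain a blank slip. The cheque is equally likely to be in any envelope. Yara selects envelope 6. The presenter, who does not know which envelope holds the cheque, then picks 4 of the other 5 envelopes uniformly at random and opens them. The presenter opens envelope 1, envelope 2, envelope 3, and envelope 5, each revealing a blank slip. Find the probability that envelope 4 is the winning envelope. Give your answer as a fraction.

Apply Bayes' rule, conditioning on where the cheque actually is.
If it is in any of envelopes 1, 2, 3, and 5 (prior 1/6 each): that envelope was opened and seen not to hold the prize — ruled out; weight (1/6)·0 = 0 each.
If it is in either of envelopes 4 and 6 (prior 1/6 each): the presenter picks exactly this set with probability 1/5 regardless, and none is the prize; weight (1/6)·(1/5) = 1/30 each.
The weights sum to 1/15.
So P(the cheque in envelope 4 | the presenter opened envelope 1, envelope 2, envelope 3, and envelope 5) = (1/30) / (1/15) = 1/2.

1/2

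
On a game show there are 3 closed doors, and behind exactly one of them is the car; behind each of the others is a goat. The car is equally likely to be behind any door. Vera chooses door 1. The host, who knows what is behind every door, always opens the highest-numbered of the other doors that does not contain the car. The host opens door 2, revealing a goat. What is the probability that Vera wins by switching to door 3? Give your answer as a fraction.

Condition on the true location of the car.
If it is behind door 1 (prior 1/3): the host would have opened door 3 instead, probability 0; weight (1/3)·0 = 0.
If it is behind door 2 (prior 1/3): the host opened door 2, so this case is ruled out; weight (1/3)·0 = 0.
If it is behind door 3 (prior 1/3): door 2 is the highest-numbered option available, probability 1; weight (1/3)·1 = 1/3.
The weights sum to 1/3.
So P(the car behind door 3 | the host opened door 2) = (1/3) / (1/3) = 1.

1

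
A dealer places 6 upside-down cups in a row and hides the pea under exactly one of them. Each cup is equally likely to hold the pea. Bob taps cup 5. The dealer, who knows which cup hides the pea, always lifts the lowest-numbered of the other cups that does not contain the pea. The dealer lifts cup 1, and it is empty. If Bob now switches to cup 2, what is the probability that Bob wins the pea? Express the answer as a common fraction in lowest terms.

Apply Bayes' rule, conditioning on where the pea actually is.
If it is under cup 1 (prior 1/6): the dealer opened cup 1, so this case is ruled out; weight (1/6)·0 = 0.
If it is under any of cups 2, 3, 4, 5, and 6 (prior 1/6 each): cup 1 is the lowest-numbered option available, probability 1; weight (1/6)·1 = 1/6 each.
The weights sum to 5/6.
So P(the pea under cup 2 | the dealer opened cup 1) = (1/6) / (5/6) = 1/5.

1/5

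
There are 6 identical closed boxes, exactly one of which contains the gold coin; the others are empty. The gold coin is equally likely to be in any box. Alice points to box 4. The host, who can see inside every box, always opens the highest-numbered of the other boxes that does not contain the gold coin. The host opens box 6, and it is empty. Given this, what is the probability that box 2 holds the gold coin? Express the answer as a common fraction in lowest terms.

Consider each possible location of the gold coin in turn.
If it is in any of boxes 1, 2, 3, 4, and 5 (prior 1/6 each): box 6 is the highest-numbered option available, probability 1; weight (1/6)·1 = 1/6 each.
If it is in box 6 (prior 1/6): the host opened box 6, so this case is ruled out; weight (1/6)·0 = 0.
The weights sum to 5/6.
So P(the gold coin in box 2 | the host opened box 6) = (1/6) / (5/6) = 1/5.

1/5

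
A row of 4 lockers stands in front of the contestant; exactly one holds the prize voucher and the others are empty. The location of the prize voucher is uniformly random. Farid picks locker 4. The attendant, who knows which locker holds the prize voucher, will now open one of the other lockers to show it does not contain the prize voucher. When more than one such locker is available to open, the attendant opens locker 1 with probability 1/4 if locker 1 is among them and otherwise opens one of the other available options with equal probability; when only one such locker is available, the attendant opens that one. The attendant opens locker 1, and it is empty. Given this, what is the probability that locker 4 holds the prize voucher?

Consider each possible location of the prize voucher in turn.
If it is in locker 1 (prior 1/4): the attendant opened locker 1, so this case is ruled out; weight (1/4)·0 = 0.
If it is in any of lockers 2, 3, and 4 (prior 1/4 each): locker 1 is available, opened with probability 1/4; weight (1/4)·(1/4) = 1/16 each.
The weights sum to 3/16.
So P(the prize voucher in locker 4 | the attendant opened locker 1) = (1/16) / (3/16) = 1/3.

1/3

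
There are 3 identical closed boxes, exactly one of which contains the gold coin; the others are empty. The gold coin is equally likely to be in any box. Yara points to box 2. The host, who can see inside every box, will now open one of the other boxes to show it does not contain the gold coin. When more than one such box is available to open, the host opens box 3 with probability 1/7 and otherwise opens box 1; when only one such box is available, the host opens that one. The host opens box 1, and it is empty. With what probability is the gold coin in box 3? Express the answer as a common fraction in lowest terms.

Apply Bayes' rule, conditioning on where the gold coin actually is.
If it is in box 1 (prior 1/3): the host opened box 1, so this case is ruled out; weight (1/3)·0 = 0.
If it is in box 2 (prior 1/3): box 3 is available but not opened, probability 6/7; weight (1/3)·(6/7) = 2/7.
If it is in box 3 (prior 1/3): only box 1 is available, probability 1; weight (1/3)·1 = 1/3.
The weights sum to 13/21.
So P(the gold coin in box 3 | the host opened box 1) = (1/3) / (13/21) = 7/13.

7/13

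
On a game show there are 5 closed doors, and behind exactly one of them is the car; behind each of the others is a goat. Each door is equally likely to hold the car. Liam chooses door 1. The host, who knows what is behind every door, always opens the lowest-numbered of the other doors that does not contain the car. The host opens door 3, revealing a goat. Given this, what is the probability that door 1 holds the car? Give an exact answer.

0

Apply Bayes' rule, conditioning on where the car actually is.
If it is behind any of doors 1, 4, and 5 (prior 1/5 each): the host would have opened door 2 instead, probability 0; weight (1/5)·0 = 0 each.
If it is behind door 2 (prior 1/5): door 3 is the lowest-numbered option available, probability 1; weight (1/5)·1 = 1/5.
If it is behind door 3 (prior 1/5): the host opened door 3, so this case is ruled out; weight (1/5)·0 = 0.
The weights sum to 1/5.
So P(the car behind door 1 | the host opened door 3) = 0 / (1/5) = 0.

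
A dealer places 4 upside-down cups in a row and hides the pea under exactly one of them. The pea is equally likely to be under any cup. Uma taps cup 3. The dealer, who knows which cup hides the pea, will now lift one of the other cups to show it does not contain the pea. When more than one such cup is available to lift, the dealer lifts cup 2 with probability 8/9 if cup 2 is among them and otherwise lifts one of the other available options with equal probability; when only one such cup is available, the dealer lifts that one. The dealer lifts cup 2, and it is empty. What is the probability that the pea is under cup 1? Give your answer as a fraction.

Consider each possible location of the pea in turn.
If it is under any of cups 1, 3, and 4 (prior 1/4 each): cup 2 is available, opened with probability 8/9; weight (1/4)·(8/9) = 2/9 each.
If it is under cup 2 (prior 1/4): the dealer opened cup 2, so this case is ruled out; weight (1/4)·0 = 0.
The weights sum to 2/3.
So P(the pea under cup 1 | the dealer opened cup 2) = (2/9) / (2/3) = 1/3.

1/3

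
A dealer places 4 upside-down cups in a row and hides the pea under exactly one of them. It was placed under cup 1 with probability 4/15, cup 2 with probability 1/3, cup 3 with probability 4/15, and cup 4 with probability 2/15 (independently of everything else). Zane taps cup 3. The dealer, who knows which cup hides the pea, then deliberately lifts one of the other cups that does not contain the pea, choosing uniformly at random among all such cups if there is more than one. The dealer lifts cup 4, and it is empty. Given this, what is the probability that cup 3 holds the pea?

8/35

Consider each possible location of the pea in turn.
If it is under cup 1 (prior 4/15): the dealer has 2 equally likely choices, so probability 1/2; weight (4/15)·(1/2) = 2/15.
If it is under cup 2 (prior 1/3): the dealer has 2 equally likely choices, so probability 1/2; weight (1/3)·(1/2) = 1/6.
If it is under cup 3 (prior 4/15): the dealer has 3 equally likely choices, so probability 1/3; weight (4/15)·(1/3) = 4/45.
If it is under cup 4 (prior 2/15): the dealer opened cup 4, so this case is ruled out; weight (2/15)·0 = 0.
The weights sum to 7/18.
So P(the pea under cup 3 | the dealer opened cup 4) = (4/45) / (7/18) = 8/35.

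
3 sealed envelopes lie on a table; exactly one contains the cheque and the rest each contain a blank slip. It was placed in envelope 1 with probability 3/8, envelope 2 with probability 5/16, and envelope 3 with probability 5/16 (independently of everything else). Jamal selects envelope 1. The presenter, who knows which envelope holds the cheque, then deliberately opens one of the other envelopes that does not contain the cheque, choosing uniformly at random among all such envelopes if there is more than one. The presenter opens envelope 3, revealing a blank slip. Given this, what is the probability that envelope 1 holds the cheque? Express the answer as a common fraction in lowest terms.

Apply Bayes' rule, conditioning on where the cheque actually is.
If it is in envelope 1 (prior 3/8): the presenter has 2 equally likely choices, so probability 1/2; weight (3/8)·(1/2) = 3/16.
If it is in envelope 2 (prior 5/16): the presenter has no choice, probability 1; weight (5/16)·1 = 5/16.
If it is in envelope 3 (prior 5/16): the presenter opened envelope 3, so this case is ruled out; weight (5/16)·0 = 0.
The weights sum to 1/2.
So P(the cheque in envelope 1 | the presenter opened envelope 3) = (3/16) / (1/2) = 3/8.

3/8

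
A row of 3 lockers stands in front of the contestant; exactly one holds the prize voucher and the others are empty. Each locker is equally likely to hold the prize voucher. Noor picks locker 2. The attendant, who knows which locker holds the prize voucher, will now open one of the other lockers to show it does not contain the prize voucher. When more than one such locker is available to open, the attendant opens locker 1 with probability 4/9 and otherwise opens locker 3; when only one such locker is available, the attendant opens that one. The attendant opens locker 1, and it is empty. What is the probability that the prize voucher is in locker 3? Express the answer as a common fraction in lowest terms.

9/13

Condition on the true location of the prize voucher.
If it is in locker 1 (prior 1/3): the attendant opened locker 1, so this case is ruled out; weight (1/3)·0 = 0.
If it is in locker 2 (prior 1/3): locker 1 is available, opened with probability 4/9; weight (1/3)·(4/9) = 4/27.
If it is in locker 3 (prior 1/3): only locker 1 is available, probability 1; weight (1/3)·1 = 1/3.
The weights sum to 13/27.
So P(the prize voucher in locker 3 | the attendant opened locker 1) = (1/3) / (13/27) = 9/13.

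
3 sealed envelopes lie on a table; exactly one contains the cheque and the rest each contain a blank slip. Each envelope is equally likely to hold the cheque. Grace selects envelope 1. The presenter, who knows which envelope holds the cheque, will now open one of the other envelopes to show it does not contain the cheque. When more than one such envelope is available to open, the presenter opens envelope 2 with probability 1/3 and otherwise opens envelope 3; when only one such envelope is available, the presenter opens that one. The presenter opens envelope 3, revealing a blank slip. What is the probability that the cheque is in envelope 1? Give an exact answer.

Condition on the true location of the cheque.
If it is in envelope 1 (prior 1/3): envelope 2 is available but not opened, probability 2/3; weight (1/3)·(2/3) = 2/9.
If it is in envelope 2 (prior 1/3): only envelope 3 is available, probability 1; weight (1/3)·1 = 1/3.
If it is in envelope 3 (prior 1/3): the presenter opened envelope 3, so this case is ruled out; weight (1/3)·0 = 0.
The weights sum to 5/9.
So P(the cheque in envelope 1 | the presenter opened envelope 3) = (2/9) / (5/9) = 2/5.

2/5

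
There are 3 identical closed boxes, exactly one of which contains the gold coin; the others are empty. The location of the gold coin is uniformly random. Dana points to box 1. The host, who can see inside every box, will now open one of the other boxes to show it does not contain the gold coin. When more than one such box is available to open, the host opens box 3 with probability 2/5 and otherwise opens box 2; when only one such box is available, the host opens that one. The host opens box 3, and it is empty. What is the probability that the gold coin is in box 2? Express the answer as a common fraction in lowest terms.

5/7

Condition on the true location of the gold coin.
If it is in box 1 (prior 1/3): box 3 is available, opened with probability 2/5; weight (1/3)·(2/5) = 2/15.
If it is in box 2 (prior 1/3): only box 3 is available, probability 1; weight (1/3)·1 = 1/3.
If it is in box 3 (prior 1/3): the host opened box 3, so this case is ruled out; weight (1/3)·0 = 0.
The weights sum to 7/15.
So P(the gold coin in box 2 | the host opened box 3) = (1/3) / (7/15) = 5/7.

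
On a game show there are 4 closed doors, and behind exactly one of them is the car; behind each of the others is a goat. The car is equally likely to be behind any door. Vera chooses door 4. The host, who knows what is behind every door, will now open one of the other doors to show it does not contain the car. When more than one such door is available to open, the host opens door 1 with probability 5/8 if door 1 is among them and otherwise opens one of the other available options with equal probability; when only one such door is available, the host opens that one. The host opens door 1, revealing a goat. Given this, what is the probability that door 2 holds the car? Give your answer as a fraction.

Apply Bayes' rule, conditioning on where the car actually is.
If it is behind door 1 (prior 1/4): the host opened door 1, so this case is ruled out; weight (1/4)·0 = 0.
If it is behind any of doors 2, 3, and 4 (prior 1/4 each): door 1 is available, opened with probability 5/8; weight (1/4)·(5/8) = 5/32 each.
The weights sum to 15/32.
So P(the car behind door 2 | the host opened door 1) = (5/32) / (15/32) = 1/3.

1/3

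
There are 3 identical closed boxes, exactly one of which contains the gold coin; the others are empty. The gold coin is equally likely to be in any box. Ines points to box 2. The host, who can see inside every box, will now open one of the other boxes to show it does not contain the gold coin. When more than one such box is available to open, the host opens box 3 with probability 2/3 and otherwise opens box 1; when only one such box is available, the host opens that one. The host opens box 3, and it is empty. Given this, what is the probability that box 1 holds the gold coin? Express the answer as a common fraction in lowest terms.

3/5

Condition on the true location of the gold coin.
If it is in box 1 (prior 1/3): only box 3 is available, probability 1; weight (1/3)·1 = 1/3.
If it is in box 2 (prior 1/3): box 3 is available, opened with probability 2/3; weight (1/3)·(2/3) = 2/9.
If it is in box 3 (prior 1/3): the host opened box 3, so this case is ruled out; weight (1/3)·0 = 0.
The weights sum to 5/9.
So P(the gold coin in box 1 | the host opened box 3) = (1/3) / (5/9) = 3/5.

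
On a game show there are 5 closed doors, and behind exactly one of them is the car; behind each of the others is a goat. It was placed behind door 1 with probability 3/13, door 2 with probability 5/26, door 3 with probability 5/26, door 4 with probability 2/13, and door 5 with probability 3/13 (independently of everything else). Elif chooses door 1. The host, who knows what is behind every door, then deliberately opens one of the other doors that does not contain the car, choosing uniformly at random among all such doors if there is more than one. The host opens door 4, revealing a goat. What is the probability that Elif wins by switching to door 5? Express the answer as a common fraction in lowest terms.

Consider each possible location of the car in turn.
If it is behind door 1 (prior 3/13): the host has 4 equally likely choices, so probability 1/4; weight (3/13)·(1/4) = 3/52.
If it is behind either of doors 2 and 3 (prior 5/26 each): the host has 3 equally likely choices, so probability 1/3; weight (5/26)·(1/3) = 5/78 each.
If it is behind door 4 (prior 2/13): the host opened door 4, so this case is ruled out; weight (2/13)·0 = 0.
If it is behind door 5 (prior 3/13): the host has 3 equally likely choices, so probability 1/3; weight (3/13)·(1/3) = 1/13.
The weights sum to 41/156.
So P(the car behind door 5 | the host opened door 4) = (1/13) / (41/156) = 12/41.

12/41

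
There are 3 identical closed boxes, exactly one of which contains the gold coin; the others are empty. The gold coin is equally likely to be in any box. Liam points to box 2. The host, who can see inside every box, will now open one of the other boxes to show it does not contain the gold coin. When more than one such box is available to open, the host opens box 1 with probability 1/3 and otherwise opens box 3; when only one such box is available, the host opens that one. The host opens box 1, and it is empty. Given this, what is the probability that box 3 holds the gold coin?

Apply Bayes' rule, conditioning on where the gold coin actually is.
If it is in box 1 (prior 1/3): the host opened box 1, so this case is ruled out; weight (1/3)·0 = 0.
If it is in box 2 (prior 1/3): box 1 is available, opened with probability 1/3; weight (1/3)·(1/3) = 1/9.
If it is in box 3 (prior 1/3): only box 1 is available, probability 1; weight (1/3)·1 = 1/3.
The weights sum to 4/9.
So P(the gold coin in box 3 | the host opened box 1) = (1/3) / (4/9) = 3/4.

3/4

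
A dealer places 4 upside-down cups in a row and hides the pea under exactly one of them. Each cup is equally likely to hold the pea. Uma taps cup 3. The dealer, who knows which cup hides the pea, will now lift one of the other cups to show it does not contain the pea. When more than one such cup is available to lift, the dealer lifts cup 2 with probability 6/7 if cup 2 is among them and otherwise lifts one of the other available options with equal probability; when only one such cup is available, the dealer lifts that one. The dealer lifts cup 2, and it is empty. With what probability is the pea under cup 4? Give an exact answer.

Apply Bayes' rule, conditioning on where the pea actually is.
If it is under any of cups 1, 3, and 4 (prior 1/4 each): cup 2 is available, opened with probability 6/7; weight (1/4)·(6/7) = 3/14 each.
If it is under cup 2 (prior 1/4): the dealer opened cup 2, so this case is ruled out; weight (1/4)·0 = 0.
The weights sum to 9/14.
So P(the pea under cup 4 | the dealer opened cup 2) = (3/14) / (9/14) = 1/3.

1/3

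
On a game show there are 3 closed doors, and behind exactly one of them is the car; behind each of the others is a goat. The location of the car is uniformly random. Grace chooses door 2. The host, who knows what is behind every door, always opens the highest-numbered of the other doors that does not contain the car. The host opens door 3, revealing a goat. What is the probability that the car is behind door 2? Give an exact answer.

1/2

Condition on the true location of the car.
If it is behind either of doors 1 and 2 (prior 1/3 each): door 3 is the highest-numbered option available, probability 1; weight (1/3)·1 = 1/3 each.
If it is behind door 3 (prior 1/3): the host opened door 3, so this case is ruled out; weight (1/3)·0 = 0.
The weights sum to 2/3.
So P(the car behind door 2 | the host opened door 3) = (1/3) / (2/3) = 1/2.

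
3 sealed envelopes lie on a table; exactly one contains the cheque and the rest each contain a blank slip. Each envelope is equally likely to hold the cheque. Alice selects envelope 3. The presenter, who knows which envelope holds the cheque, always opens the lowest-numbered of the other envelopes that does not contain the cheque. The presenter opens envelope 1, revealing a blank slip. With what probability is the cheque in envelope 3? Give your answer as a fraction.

1/2

Consider each possible location of the cheque in turn.
If it is in envelope 1 (prior 1/3): the presenter opened envelope 1, so this case is ruled out; weight (1/3)·0 = 0.
If it is in either of envelopes 2 and 3 (prior 1/3 each): envelope 1 is the lowest-numbered option available, probability 1; weight (1/3)·1 = 1/3 each.
The weights sum to 2/3.
So P(the cheque in envelope 3 | the presenter opened envelope 1) = (1/3) / (2/3) = 1/2.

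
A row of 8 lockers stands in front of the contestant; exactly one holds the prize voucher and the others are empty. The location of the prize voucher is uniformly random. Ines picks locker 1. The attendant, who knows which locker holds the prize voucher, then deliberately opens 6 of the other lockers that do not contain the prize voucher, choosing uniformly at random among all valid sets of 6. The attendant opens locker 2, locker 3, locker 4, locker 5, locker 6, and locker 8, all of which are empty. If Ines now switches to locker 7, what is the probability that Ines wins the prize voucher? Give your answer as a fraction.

Apply Bayes' rule, conditioning on where the prize voucher actually is.
If it is in locker 1 (prior 1/8): the attendant has 7 equally likely choices, so probability 1/7; weight (1/8)·(1/7) = 1/56.
If it is in any of lockers 2, 3, 4, 5, 6, and 8 (prior 1/8 each): that locker was opened and seen not to hold the prize — ruled out; weight (1/8)·0 = 0 each.
If it is in locker 7 (prior 1/8): the attendant has no choice, probability 1; weight (1/8)·1 = 1/8.
The weights sum to 1/7.
So P(the prize voucher in locker 7 | the attendant opened locker 2, locker 3, locker 4, locker 5, locker 6, and locker 8) = (1/8) / (1/7) = 7/8.

7/8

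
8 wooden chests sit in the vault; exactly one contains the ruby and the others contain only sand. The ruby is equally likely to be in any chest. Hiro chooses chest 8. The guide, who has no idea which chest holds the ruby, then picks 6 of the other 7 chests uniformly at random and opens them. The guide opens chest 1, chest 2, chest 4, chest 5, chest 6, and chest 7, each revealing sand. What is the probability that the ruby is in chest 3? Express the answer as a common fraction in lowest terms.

1/2

Condition on the true location of the ruby.
If it is in any of chests 1, 2, 4, 5, 6, and 7 (prior 1/8 each): that chest was opened and seen not to hold the prize — ruled out; weight (1/8)·0 = 0 each.
If it is in either of chests 3 and 8 (prior 1/8 each): the guide picks exactly this set with probability 1/7 regardless, and none is the prize; weight (1/8)·(1/7) = 1/56 each.
The weights sum to 1/28.
So P(the ruby in chest 3 | the guide opened chest 1, chest 2, chest 4, chest 5, chest 6, and chest 7) = (1/56) / (1/28) = 1/2.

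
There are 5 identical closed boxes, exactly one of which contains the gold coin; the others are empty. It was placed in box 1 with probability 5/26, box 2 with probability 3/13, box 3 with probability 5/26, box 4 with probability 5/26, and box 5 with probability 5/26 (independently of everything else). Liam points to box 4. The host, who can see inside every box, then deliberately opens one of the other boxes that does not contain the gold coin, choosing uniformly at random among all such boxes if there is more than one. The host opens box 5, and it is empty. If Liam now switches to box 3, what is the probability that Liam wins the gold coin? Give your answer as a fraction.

20/79

Consider each possible location of the gold coin in turn.
If it is in either of boxes 1 and 3 (prior 5/26 each): the host has 3 equally likely choices, so probability 1/3; weight (5/26)·(1/3) = 5/78 each.
If it is in box 2 (prior 3/13): the host has 3 equally likely choices, so probability 1/3; weight (3/13)·(1/3) = 1/13.
If it is in box 4 (prior 5/26): the host has 4 equally likely choices, so probability 1/4; weight (5/26)·(1/4) = 5/104.
If it is in box 5 (prior 5/26): the host opened box 5, so this case is ruled out; weight (5/26)·0 = 0.
The weights sum to 79/312.
So P(the gold coin in box 3 | the host opened box 5) = (5/78) / (79/312) = 20/79.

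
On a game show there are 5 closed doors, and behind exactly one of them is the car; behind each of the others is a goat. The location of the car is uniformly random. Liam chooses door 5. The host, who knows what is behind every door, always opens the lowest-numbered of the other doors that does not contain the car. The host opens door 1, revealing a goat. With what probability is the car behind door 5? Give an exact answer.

1/4

Apply Bayes' rule, conditioning on where the car actually is.
If it is behind door 1 (prior 1/5): the host opened door 1, so this case is ruled out; weight (1/5)·0 = 0.
If it is behind any of doors 2, 3, 4, and 5 (prior 1/5 each): door 1 is the lowest-numbered option available, probability 1; weight (1/5)·1 = 1/5 each.
The weights sum to 4/5.
So P(the car behind door 5 | the host opened door 1) = (1/5) / (4/5) = 1/4.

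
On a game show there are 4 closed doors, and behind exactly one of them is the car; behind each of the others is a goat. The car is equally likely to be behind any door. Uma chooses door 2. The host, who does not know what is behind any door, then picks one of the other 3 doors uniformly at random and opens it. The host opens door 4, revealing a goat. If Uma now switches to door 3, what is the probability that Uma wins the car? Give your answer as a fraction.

Condition on the true location of the car.
If it is behind any of doors 1, 2, and 3 (prior 1/4 each): the host picks door 4 with probability 1/3 regardless, and it is not the prize; weight (1/4)·(1/3) = 1/12 each.
If it is behind door 4 (prior 1/4): the host opened door 4, so this case is ruled out; weight (1/4)·0 = 0.
The weights sum to 1/4.
So P(the car behind door 3 | the host opened door 4) = (1/12) / (1/4) = 1/3.

1/3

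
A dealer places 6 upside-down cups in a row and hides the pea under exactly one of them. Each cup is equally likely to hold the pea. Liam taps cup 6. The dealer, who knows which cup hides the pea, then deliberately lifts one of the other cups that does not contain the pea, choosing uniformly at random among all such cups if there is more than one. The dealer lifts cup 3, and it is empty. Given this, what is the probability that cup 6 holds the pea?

1/6

Condition on the true location of the pea.
If it is under any of cups 1, 2, 4, and 5 (prior 1/6 each): the dealer has 4 equally likely choices, so probability 1/4; weight (1/6)·(1/4) = 1/24 each.
If it is under cup 3 (prior 1/6): the dealer opened cup 3, so this case is ruled out; weight (1/6)·0 = 0.
If it is under cup 6 (prior 1/6): the dealer has 5 equally likely choices, so probability 1/5; weight (1/6)·(1/5) = 1/30.
The weights sum to 1/5.
So P(the pea under cup 6 | the dealer opened cup 3) = (1/30) / (1/5) = 1/6.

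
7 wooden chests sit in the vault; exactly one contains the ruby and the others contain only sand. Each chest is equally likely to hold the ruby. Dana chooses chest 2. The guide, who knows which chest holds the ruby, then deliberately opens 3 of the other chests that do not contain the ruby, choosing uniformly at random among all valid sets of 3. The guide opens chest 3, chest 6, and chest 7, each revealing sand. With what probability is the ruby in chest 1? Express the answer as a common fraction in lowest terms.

Condition on the true location of the ruby.
If it is in any of chests 1, 4, and 5 (prior 1/7 each): the guide has 10 equally likely choices, so probability 1/10; weight (1/7)·(1/10) = 1/70 each.
If it is in chest 2 (prior 1/7): the guide has 20 equally likely choices, so probability 1/20; weight (1/7)·(1/20) = 1/140.
If it is in any of chests 3, 6, and 7 (prior 1/7 each): that chest was opened and seen not to hold the prize — ruled out; weight (1/7)·0 = 0 each.
The weights sum to 1/20.
So P(the ruby in chest 1 | the guide opened chest 3, chest 6, and chest 7) = (1/70) / (1/20) = 2/7.

2/7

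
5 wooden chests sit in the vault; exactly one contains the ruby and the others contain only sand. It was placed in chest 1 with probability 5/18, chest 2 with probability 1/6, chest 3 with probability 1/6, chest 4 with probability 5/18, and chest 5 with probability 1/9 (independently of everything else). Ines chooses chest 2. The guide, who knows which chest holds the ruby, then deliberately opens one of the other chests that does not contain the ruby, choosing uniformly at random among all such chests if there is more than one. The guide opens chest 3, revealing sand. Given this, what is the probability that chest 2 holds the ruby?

Condition on the true location of the ruby.
If it is in either of chests 1 and 4 (prior 5/18 each): the guide has 3 equally likely choices, so probability 1/3; weight (5/18)·(1/3) = 5/54 each.
If it is in chest 2 (prior 1/6): the guide has 4 equally likely choices, so probability 1/4; weight (1/6)·(1/4) = 1/24.
If it is in chest 3 (prior 1/6): the guide opened chest 3, so this case is ruled out; weight (1/6)·0 = 0.
If it is in chest 5 (prior 1/9): the guide has 3 equally likely choices, so probability 1/3; weight (1/9)·(1/3) = 1/27.
The weights sum to 19/72.
So P(the ruby in chest 2 | the guide opened chest 3) = (1/24) / (19/72) = 3/19.

3/19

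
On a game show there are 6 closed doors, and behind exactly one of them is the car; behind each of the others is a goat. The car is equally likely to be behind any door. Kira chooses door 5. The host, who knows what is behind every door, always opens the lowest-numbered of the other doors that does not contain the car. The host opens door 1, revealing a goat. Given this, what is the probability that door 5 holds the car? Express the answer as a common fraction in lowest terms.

1/5

Condition on the true location of the car.
If it is behind door 1 (prior 1/6): the host opened door 1, so this case is ruled out; weight (1/6)·0 = 0.
If it is behind any of doors 2, 3, 4, 5, and 6 (prior 1/6 each): door 1 is the lowest-numbered option available, probability 1; weight (1/6)·1 = 1/6 each.
The weights sum to 5/6.
So P(the car behind door 5 | the host opened door 1) = (1/6) / (5/6) = 1/5.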